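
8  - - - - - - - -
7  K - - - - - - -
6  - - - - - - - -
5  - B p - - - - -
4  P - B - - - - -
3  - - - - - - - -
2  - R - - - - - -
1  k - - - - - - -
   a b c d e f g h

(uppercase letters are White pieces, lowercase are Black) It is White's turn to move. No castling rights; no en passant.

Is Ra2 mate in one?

no

After Ra2: black king on a1; in check: yes, from the white rook on a2.
Black has 1 legal reply: Kb1.
In check but a legal move exists → not checkmate.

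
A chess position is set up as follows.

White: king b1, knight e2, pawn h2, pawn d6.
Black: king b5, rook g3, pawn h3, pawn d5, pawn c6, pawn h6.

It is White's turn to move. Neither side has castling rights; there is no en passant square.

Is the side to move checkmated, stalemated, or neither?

White to move; white king on b1.
In check: no.
Legal moves for White: Nf4, Nd4+, Nxg3, Nc3+, Ng1, Nc1, Kc2, Kb2, Ka2, Kc1, Ka1, hxg3, d7.
White has 13 legal moves and is not in check → neither.

neither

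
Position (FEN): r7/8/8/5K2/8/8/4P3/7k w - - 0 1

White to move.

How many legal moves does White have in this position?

White to move; king on f5.
In check: no.
Legal moves: Kg6, Kf6, Ke6, Kg5, Ke5, Kg4, Kf4, Ke4, e3, e4.
Count: 10.

10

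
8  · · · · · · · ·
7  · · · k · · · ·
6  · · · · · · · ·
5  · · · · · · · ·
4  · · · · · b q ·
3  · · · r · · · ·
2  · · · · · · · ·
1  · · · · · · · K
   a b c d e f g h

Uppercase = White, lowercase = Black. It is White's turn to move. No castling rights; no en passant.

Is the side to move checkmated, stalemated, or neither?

stalemate

White to move; white king on h1.
In check: no.
King squares — g1: attacked by Qg4; g2: attacked by Qg4; h2: attacked by Bf4.
Legal moves for White: none.
Not in check and no legal moves → stalemate.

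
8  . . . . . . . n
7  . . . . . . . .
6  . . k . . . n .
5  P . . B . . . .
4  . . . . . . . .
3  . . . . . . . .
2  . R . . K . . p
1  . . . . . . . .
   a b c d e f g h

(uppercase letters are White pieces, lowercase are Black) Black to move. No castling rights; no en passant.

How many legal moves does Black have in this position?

Black to move; king on c6.
In check: yes, from the white bishop on d5.
Legal moves: Kd7, Kc7, Kd6, Kxd5, Kc5.
Count: 5.

5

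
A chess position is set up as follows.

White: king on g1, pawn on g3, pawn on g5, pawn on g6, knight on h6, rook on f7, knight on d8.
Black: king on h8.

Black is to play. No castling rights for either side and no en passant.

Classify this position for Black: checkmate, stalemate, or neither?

stalemate

Black to move; black king on h8.
In check: no.
King squares — g7: attacked by Rf7; h7: attacked by Pg6; g8: attacked by Nh6.
Legal moves for Black: none.
Not in check and no legal moves → stalemate.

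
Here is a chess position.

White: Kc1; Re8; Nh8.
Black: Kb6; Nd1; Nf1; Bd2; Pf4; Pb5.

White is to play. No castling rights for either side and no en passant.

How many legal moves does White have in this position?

3

White to move; king on c1.
In check: yes, from the black bishop on d2.
Legal moves: Kc2, Kxd1, Kb1.
Count: 3.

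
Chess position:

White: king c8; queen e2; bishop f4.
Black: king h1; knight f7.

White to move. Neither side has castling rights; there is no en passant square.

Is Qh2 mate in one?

After Qh2: black king on h1; in check: yes, from the white queen on h2.
King squares — g1: attacked by Qh2; g2: attacked by Qh2; h2: attacked by Bf4.
Black has no legal moves → checkmate.

yes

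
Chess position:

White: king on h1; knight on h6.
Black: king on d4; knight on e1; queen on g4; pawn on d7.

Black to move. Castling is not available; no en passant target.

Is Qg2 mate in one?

yes

After Qg2: white king on h1; in check: yes, from the black queen on g2.
King squares — g1: attacked by Qg2; g2: attacked by Ne1; h2: attacked by Qg2.
White has no legal moves → checkmate.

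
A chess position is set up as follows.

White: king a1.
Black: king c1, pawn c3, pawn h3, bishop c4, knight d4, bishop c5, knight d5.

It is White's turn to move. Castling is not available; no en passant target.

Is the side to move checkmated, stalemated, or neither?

stalemate

White to move; white king on a1.
In check: no.
King squares — b1: attacked by Kc1; a2: attacked by Bc4; b2: attacked by Kc1.
Legal moves for White: none.
Not in check and no legal moves → stalemate.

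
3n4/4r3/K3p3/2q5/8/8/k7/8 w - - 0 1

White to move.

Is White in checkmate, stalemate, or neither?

White to move; white king on a6.
In check: no.
King squares — a5: attacked by Qc5; b5: attacked by Qc5; b6: attacked by Qc5; a7: attacked by Qc5; b7: attacked by Re7.
Legal moves for White: none.
Not in check and no legal moves → stalemate.

stalemate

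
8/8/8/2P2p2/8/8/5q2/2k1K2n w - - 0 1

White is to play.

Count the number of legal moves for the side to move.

White to move; king on e1.
In check: yes, from the black queen on f2.
Legal moves: none.
Count: 0.

0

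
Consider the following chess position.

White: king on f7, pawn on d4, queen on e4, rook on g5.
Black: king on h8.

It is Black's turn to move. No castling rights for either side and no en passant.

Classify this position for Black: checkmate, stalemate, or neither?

stalemate

Black to move; black king on h8.
In check: no.
King squares — g7: attacked by Rg5; h7: attacked by Qe4; g8: attacked by Rg5.
Legal moves for Black: none.
Not in check and no legal moves → stalemate.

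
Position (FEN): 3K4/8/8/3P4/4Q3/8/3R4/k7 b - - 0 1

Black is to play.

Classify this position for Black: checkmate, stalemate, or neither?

stalemate

Black to move; black king on a1.
In check: no.
King squares — b1: attacked by Qe4; a2: attacked by Rd2; b2: attacked by Rd2.
Legal moves for Black: none.
Not in check and no legal moves → stalemate.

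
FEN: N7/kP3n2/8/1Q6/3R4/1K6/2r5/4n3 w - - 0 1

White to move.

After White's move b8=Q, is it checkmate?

After b8=Q: black king on a7; in check: yes, from the white queen on b8.
King squares — a6: attacked by Qb5; b6: attacked by Qb5; b7: attacked by Qb5; a8: attacked by Qb8; b8: attacked by Qb5.
Black has no legal moves → checkmate.

yes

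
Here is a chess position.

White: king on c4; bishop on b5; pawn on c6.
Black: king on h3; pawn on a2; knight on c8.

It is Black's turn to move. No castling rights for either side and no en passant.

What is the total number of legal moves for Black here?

Black to move; king on h3.
In check: no.
Legal moves: Ne7, Na7, Nd6+, Nb6+, Kh4, Kg4, Kg3, Kh2, Kg2, a1=Q, a1=R, a1=B, a1=N.
Count: 13.

13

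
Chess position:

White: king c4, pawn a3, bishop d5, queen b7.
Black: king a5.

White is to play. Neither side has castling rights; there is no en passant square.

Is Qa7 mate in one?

yes

After Qa7: black king on a5; in check: yes, from the white queen on a7.
King squares — a4: attacked by Qa7; b4: attacked by Pa3; b5: attacked by Kc4; a6: attacked by Qa7; b6: attacked by Qa7.
Black has no legal moves → checkmate.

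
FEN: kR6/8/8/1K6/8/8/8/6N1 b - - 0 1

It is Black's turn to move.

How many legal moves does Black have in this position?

2

Black to move; king on a8.
In check: yes, from the white rook on b8.
Legal moves: Kxb8, Ka7.
Count: 2.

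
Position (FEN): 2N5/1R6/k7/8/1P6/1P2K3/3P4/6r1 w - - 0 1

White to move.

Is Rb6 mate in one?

yes

After Rb6: black king on a6; in check: yes, from the white rook on b6.
King squares — a5: attacked by Pb4; b5: attacked by Rb6; b6: attacked by Nc8; a7: attacked by Nc8; b7: attacked by Rb6.
Black has no legal moves → checkmate.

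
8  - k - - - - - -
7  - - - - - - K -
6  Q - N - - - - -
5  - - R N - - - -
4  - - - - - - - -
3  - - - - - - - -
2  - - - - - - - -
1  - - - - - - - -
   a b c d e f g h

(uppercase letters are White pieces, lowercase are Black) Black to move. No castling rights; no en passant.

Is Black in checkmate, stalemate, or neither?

checkmate

Black to move; black king on b8.
In check: yes, from the white knight on c6.
King squares — a7: attacked by Qa6; b7: attacked by Qa6; c7: attacked by Nd5; a8: attacked by Qa6; c8: attacked by Qa6.
Legal moves for Black: none.
In check with no legal moves → checkmate.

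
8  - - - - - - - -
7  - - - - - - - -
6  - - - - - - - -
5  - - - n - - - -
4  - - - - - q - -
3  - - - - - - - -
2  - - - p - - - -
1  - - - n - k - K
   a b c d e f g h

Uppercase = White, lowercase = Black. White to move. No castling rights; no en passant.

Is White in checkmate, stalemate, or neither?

White to move; white king on h1.
In check: no.
King squares — g1: attacked by Kf1; g2: attacked by Kf1; h2: attacked by Qf4.
Legal moves for White: none.
Not in check and no legal moves → stalemate.

stalemate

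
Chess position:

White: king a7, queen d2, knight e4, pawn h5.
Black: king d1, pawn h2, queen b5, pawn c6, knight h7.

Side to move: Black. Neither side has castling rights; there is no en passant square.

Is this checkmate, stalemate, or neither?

checkmate

Black to move; black king on d1.
In check: yes, from the white queen on d2.
King squares — c1: attacked by Qd2; e1: attacked by Qd2; c2: attacked by Qd2; d2: attacked by Ne4; e2: attacked by Qd2.
Legal moves for Black: none.
In check with no legal moves → checkmate.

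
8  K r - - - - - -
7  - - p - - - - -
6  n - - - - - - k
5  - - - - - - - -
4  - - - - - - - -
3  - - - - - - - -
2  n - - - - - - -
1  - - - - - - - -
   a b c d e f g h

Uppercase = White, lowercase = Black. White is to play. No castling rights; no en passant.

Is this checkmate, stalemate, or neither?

White to move; white king on a8.
In check: yes, from the black rook on b8.
Legal moves for White: Ka7.
White is in check but has 1 legal move → neither.

neither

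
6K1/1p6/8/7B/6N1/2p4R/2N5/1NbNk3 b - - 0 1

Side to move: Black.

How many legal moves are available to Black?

Black to move; king on e1.
In check: yes, from the white knight on c2.
Legal moves: Ke2, Kf1, Kxd1.
Count: 3.

3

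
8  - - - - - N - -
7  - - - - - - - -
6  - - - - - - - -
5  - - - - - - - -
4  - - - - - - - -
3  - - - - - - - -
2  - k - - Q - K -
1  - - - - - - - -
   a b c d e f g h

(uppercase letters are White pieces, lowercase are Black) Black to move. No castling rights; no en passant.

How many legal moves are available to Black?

6

Black to move; king on b2.
In check: yes, from the white queen on e2.
Legal moves: Kc3, Kb3, Ka3, Kc1, Kb1, Ka1.
Count: 6.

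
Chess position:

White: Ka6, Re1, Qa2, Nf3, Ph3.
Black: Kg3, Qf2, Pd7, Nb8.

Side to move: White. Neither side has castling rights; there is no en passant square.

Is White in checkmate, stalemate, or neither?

neither

White to move; white king on a6.
In check: yes, from the black knight on b8.
King squares — a5: available; b5: available; b6: attacked by Qf2; a7: attacked by Qf2; b7: available.
Legal moves for White: Kb7, Kb5, Ka5.
White is in check but has 3 legal moves → neither.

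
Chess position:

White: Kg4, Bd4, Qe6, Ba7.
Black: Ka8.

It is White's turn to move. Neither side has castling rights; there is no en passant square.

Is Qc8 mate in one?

yes

After Qc8: black king on a8; in check: yes, from the white queen on c8.
King squares — a7: attacked by Bd4; b7: attacked by Qc8; b8: attacked by Ba7.
Black has no legal moves → checkmate.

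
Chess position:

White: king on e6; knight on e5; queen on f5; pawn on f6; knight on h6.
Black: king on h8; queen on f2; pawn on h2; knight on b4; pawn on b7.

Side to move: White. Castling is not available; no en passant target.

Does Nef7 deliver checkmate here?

yes

After Nef7: black king on h8; in check: yes, from the white knight on f7.
King squares — g7: attacked by Pf6; h7: attacked by Qf5; g8: attacked by Nh6.
Black has no legal moves → checkmate.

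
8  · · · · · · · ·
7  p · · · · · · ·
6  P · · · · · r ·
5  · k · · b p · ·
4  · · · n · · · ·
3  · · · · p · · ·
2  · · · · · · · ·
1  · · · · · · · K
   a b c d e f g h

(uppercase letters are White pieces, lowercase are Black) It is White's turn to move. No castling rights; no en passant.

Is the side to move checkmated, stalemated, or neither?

White to move; white king on h1.
In check: no.
King squares — g1: attacked by Rg6; g2: attacked by Rg6; h2: attacked by Be5.
Legal moves for White: none.
Not in check and no legal moves → stalemate.

stalemate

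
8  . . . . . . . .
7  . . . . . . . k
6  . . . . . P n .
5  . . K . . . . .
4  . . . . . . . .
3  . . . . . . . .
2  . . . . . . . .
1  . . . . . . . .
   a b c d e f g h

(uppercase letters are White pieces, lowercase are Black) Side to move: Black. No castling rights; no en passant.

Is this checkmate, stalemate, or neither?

Black to move; black king on h7.
In check: no.
Legal moves for Black: Kh8, Kg8, Kh6, Nh8, Nf8, Ne7, Ne5, Nh4, Nf4.
Black has 9 legal moves and is not in check → neither.

neither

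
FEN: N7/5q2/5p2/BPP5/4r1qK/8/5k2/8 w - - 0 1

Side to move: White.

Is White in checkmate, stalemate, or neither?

White to move; white king on h4.
In check: yes, from the black queen on g4.
King squares — g3: attacked by Kf2; h3: attacked by Qg4; g4: attacked by Re4; g5: attacked by Qg4; h5: attacked by Qg4.
Legal moves for White: none.
In check with no legal moves → checkmate.

checkmate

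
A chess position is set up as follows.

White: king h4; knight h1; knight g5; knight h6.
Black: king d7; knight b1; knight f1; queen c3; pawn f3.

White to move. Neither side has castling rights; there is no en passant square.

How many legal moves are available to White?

White to move; king on h4.
In check: no.
Legal moves: Ng8, Nhf7, Nf5, Ng4, Nh7, Ngf7, Ne6, Ne4, Nh3, Nxf3, Kh5, Kg4, Kh3, Ng3, Nf2.
Count: 15.

15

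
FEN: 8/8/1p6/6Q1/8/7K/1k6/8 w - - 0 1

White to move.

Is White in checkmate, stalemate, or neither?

neither

White to move; white king on h3.
In check: no.
Legal moves for White include: Qg8, Qd8, Qg7+, Qe7, Qh6, Qg6, Qf6+, Qh5, Qf5, Qe5+, Qd5, Qc5, Qb5+, Qa5, Qh4, Qg4, Qf4, Qg3, ... (list truncated; more exist).
White has legal moves and is not in check → neither.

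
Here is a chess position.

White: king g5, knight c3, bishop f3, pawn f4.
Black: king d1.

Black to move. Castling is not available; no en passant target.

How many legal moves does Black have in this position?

4

Black to move; king on d1.
In check: yes, from the white knight on c3 and the white bishop on f3.
Legal moves: Kd2, Kc2, Ke1, Kc1.
Count: 4.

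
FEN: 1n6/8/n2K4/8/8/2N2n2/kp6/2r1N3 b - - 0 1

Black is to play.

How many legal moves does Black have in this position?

Black to move; king on a2.
In check: yes, from the white knight on c3.
Legal moves: Kb3, Ka3, Ka1, Rxc3.
Count: 4.

4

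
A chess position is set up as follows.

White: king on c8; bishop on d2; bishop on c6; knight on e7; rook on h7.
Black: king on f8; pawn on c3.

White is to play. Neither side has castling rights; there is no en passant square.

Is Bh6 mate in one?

yes

After Bh6: black king on f8; in check: yes, from the white bishop on h6.
King squares — e7: attacked by Rh7; f7: attacked by Rh7; g7: attacked by Bh6; e8: attacked by Bc6; g8: attacked by Ne7.
Black has no legal moves → checkmate.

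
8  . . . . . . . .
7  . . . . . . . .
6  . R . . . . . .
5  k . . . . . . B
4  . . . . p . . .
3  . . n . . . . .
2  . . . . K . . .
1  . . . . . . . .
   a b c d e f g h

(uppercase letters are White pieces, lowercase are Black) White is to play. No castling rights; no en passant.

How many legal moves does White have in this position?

White to move; king on e2.
In check: yes, from the black knight on c3.
Legal moves: Ke3, Kf2, Kd2, Kf1, Ke1.
Count: 5.

5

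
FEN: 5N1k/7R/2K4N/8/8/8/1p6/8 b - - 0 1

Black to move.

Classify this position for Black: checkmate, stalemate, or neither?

Black to move; black king on h8.
In check: yes, from the white rook on h7.
King squares — g7: attacked by Rh7; h7: attacked by Nf8; g8: attacked by Nh6.
Legal moves for Black: none.
In check with no legal moves → checkmate.

checkmate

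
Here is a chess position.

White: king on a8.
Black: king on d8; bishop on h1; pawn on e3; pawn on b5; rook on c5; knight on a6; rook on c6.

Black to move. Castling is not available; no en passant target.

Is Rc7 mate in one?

yes

After Rc7: white king on a8; in check: yes, from the black bishop on h1.
King squares — a7: attacked by Rc7; b7: attacked by Bh1; b8: attacked by Na6.
White has no legal moves → checkmate.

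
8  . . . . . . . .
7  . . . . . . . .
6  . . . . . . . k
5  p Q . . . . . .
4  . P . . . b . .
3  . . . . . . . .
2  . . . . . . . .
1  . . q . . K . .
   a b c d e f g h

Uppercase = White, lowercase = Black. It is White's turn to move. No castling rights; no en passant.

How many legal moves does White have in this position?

White to move; king on f1.
In check: yes, from the black queen on c1.
Legal moves: Kg2, Kf2, Ke2.
Count: 3.

3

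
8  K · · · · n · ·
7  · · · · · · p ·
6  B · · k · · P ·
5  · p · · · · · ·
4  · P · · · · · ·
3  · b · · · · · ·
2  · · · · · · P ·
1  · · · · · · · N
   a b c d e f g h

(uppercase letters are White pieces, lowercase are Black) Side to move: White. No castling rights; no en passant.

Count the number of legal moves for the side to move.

White to move; king on a8.
In check: no.
Legal moves: Kb8, Kb7, Ka7, Bc8, Bb7, Bxb5, Ng3, Nf2, g3, g4.
Count: 10.

10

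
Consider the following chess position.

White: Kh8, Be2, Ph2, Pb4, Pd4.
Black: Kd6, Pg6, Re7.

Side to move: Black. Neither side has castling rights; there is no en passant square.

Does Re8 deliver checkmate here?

After Re8: white king on h8; in check: yes, from the black rook on e8.
White has 2 legal replies: Kh7, Kg7.
In check but a legal move exists → not checkmate.

no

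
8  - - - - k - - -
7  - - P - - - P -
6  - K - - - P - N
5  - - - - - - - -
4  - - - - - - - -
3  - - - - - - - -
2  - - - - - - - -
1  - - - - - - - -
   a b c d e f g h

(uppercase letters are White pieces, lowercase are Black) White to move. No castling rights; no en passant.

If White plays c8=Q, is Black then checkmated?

After c8=Q: black king on e8; in check: yes, from the white queen on c8.
King squares — d7: attacked by Qc8; e7: attacked by Pf6; f7: attacked by Nh6; d8: attacked by Qc8; f8: attacked by Pg7.
Black has no legal moves → checkmate.

yes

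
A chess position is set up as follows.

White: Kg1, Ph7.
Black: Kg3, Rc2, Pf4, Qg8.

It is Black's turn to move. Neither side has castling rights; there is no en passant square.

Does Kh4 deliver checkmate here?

no

After Kh4: white king on g1; in check: yes, from the black queen on g8.
White has 6 legal replies: Kh1, Kf1, hxg8=Q, hxg8=R, hxg8=B, hxg8=N.
In check but a legal move exists → not checkmate.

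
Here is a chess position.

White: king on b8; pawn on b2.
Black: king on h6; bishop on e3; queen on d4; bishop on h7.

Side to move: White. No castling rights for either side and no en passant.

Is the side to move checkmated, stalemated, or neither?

neither

White to move; white king on b8.
In check: no.
Legal moves for White: Kc8, Ka8, Kc7, Kb7, b3, b4.
White has 6 legal moves and is not in check → neither.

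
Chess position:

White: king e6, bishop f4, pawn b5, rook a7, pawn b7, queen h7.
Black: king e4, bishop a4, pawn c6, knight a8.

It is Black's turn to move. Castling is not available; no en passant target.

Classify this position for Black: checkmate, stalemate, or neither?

neither

Black to move; black king on e4.
In check: yes, from the white queen on h7.
King squares — d3: attacked by Qh7; e3: attacked by Bf4; f3: available; d4: available; f4: available; d5: attacked by Ke6; e5: attacked by Bf4; f5: attacked by Ke6.
Legal moves for Black: Kxf4, Kd4, Kf3.
Black is in check but has 3 legal moves → neither.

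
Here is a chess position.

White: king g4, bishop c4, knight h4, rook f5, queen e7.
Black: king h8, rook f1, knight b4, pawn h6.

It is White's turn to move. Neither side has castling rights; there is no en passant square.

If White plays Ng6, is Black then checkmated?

After Ng6: black king on h8; in check: yes, from the white knight on g6.
King squares — g7: attacked by Qe7; h7: attacked by Qe7; g8: attacked by Bc4.
Black has no legal moves → checkmate.

yes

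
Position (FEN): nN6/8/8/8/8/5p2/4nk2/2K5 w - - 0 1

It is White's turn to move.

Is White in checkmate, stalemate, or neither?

neither

White to move; white king on c1.
In check: yes, from the black knight on e2.
Legal moves for White: Kd2, Kc2, Kb2, Kd1, Kb1.
White is in check but has 5 legal moves → neither.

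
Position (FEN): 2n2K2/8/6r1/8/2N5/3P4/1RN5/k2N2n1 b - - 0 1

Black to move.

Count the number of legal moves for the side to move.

Black to move; king on a1.
In check: yes, from the white knight on c2.
Legal moves: none.
Count: 0.

0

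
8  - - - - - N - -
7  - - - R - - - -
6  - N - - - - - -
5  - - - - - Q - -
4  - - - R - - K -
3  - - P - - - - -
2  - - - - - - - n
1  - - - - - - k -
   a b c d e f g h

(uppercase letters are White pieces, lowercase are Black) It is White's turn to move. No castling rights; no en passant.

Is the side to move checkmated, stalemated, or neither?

White to move; white king on g4.
In check: yes, from the black knight on h2.
King squares — f3: attacked by Nh2; g3: available; h3: available; f4: available; h4: available; f5: own queen; g5: available; h5: available.
Legal moves for White: Kh5, Kg5, Kh4, Kf4, Kh3, Kg3.
White is in check but has 6 legal moves → neither.

neither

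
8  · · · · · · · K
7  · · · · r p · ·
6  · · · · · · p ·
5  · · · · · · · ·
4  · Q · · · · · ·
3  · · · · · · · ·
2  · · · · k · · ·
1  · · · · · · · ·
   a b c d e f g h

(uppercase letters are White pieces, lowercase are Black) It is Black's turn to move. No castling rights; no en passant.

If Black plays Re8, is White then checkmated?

no

After Re8: white king on h8; in check: yes, from the black rook on e8.
White has 3 legal replies: Kh7, Kg7, Qf8.
In check but a legal move exists → not checkmate.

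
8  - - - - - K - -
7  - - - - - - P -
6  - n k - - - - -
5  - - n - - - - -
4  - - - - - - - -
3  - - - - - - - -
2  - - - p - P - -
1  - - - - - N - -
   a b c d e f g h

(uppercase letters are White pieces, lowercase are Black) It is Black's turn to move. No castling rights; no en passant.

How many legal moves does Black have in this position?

24

Black to move; king on c6.
In check: no.
Legal moves: Kd7, Kc7, Kb7, Kd6, Kd5, Kb5, Nc8, Na8, Nbd7+, Nd5, Nc4, Nba4, Ncd7+, Nb7, Ne6+, Na6, Ne4, Nca4, Nd3, Nb3, d1=Q, d1=R, d1=B, d1=N.
Count: 24.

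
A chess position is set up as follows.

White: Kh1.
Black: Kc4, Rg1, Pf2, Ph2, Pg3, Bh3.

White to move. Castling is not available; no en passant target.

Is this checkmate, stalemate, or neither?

checkmate

White to move; white king on h1.
In check: yes, from the black rook on g1.
King squares — g1: attacked by Pf2; g2: attacked by Rg1; h2: attacked by Pg3.
Legal moves for White: none.
In check with no legal moves → checkmate.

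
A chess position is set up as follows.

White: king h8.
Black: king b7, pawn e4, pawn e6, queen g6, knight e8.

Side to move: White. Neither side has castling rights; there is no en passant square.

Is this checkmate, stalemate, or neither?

White to move; white king on h8.
In check: no.
King squares — g7: attacked by Qg6; h7: attacked by Qg6; g8: attacked by Qg6.
Legal moves for White: none.
Not in check and no legal moves → stalemate.

stalemate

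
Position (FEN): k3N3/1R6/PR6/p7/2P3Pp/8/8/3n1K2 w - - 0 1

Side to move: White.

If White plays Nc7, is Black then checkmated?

After Nc7: black king on a8; in check: yes, from the white knight on c7.
King squares — a7: attacked by Rb7; b7: attacked by Pa6; b8: attacked by Rb7.
Black has no legal moves → checkmate.

yes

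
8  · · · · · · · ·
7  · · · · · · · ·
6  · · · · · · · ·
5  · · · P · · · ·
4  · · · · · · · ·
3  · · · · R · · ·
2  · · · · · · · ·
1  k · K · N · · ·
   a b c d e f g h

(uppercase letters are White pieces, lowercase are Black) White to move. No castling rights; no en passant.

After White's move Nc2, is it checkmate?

no

After Nc2: black king on a1; in check: yes, from the white knight on c2.
Black has 1 legal reply: Ka2.
In check but a legal move exists → not checkmate.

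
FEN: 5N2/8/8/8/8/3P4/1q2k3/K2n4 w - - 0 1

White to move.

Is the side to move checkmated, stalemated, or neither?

White to move; white king on a1.
In check: yes, from the black queen on b2.
King squares — b1: attacked by Qb2; a2: attacked by Qb2; b2: attacked by Nd1.
Legal moves for White: none.
In check with no legal moves → checkmate.

checkmate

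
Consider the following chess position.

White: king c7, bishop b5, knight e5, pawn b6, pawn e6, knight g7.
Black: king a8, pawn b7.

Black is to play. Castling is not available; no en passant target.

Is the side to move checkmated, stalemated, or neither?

Black to move; black king on a8.
In check: no.
King squares — a7: attacked by Pb6; b7: own pawn; b8: attacked by Kc7.
Legal moves for Black: none.
Not in check and no legal moves → stalemate.

stalemate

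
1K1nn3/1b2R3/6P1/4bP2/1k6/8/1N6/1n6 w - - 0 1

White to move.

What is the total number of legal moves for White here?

White to move; king on b8.
In check: yes, from the black bishop on e5.
Legal moves: Ka7, Rc7, Rxe5.
Count: 3.

3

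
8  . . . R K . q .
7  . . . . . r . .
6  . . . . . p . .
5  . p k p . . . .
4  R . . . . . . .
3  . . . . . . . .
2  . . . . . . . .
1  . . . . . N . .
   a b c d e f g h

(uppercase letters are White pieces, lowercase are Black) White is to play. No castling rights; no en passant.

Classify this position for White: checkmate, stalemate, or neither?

checkmate

White to move; white king on e8.
In check: yes, from the black queen on g8.
King squares — d7: attacked by Rf7; e7: attacked by Rf7; f7: attacked by Qg8; d8: own rook; f8: attacked by Rf7.
Legal moves for White: none.
In check with no legal moves → checkmate.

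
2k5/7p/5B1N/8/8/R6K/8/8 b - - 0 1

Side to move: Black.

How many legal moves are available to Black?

4

Black to move; king on c8.
In check: no.
Legal moves: Kb8, Kd7, Kc7, Kb7.
Count: 4.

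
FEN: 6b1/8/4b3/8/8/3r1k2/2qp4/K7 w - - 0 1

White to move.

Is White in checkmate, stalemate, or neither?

stalemate

White to move; white king on a1.
In check: no.
King squares — b1: attacked by Qc2; a2: attacked by Qc2; b2: attacked by Qc2.
Legal moves for White: none.
Not in check and no legal moves → stalemate.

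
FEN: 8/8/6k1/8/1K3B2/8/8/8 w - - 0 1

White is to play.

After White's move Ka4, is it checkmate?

After Ka4: black king on g6; in check: no.
Black is not in check, so this cannot be checkmate.

no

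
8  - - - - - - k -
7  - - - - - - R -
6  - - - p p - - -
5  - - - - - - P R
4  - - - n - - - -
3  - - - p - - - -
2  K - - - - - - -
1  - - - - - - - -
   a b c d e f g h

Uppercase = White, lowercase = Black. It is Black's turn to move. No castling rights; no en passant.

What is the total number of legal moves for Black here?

Black to move; king on g8.
In check: yes, from the white rook on g7.
Legal moves: Kf8, Kxg7.
Count: 2.

2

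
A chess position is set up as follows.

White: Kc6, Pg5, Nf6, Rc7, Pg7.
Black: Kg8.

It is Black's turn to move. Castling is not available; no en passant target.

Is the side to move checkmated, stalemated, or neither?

checkmate

Black to move; black king on g8.
In check: yes, from the white knight on f6.
King squares — f7: attacked by Rc7; g7: attacked by Rc7; h7: attacked by Nf6; f8: attacked by Pg7; h8: attacked by Pg7.
Legal moves for Black: none.
In check with no legal moves → checkmate.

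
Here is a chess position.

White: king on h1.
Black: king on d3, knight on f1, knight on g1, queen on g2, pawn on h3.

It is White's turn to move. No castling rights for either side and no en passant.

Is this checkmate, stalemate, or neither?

White to move; white king on h1.
In check: yes, from the black queen on g2.
King squares — g1: attacked by Qg2; g2: attacked by Ph3; h2: attacked by Nf1.
Legal moves for White: none.
In check with no legal moves → checkmate.

checkmate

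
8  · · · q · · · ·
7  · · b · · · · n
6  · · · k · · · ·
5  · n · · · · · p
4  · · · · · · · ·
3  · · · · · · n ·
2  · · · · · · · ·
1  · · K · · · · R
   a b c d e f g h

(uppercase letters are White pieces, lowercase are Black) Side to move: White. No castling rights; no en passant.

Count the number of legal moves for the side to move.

White to move; king on c1.
In check: no.
Legal moves: Rxh5, Rh4, Rh3, Rh2, Rg1, Rf1, Re1, Rd1+, Kd2, Kc2, Kb2, Kd1, Kb1.
Count: 13.

13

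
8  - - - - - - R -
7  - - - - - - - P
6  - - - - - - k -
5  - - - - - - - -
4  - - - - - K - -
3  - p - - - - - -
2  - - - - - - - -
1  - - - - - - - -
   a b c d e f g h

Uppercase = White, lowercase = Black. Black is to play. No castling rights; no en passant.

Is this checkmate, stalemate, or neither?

Black to move; black king on g6.
In check: yes, from the white rook on g8.
Legal moves for Black: Kxh7, Kf7, Kh6, Kf6, Kh5.
Black is in check but has 5 legal moves → neither.

neither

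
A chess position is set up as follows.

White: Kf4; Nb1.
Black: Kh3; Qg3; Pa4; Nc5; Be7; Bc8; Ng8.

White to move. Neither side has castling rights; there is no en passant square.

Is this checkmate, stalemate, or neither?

White to move; white king on f4.
In check: yes, from the black queen on g3.
King squares — e3: attacked by Qg3; f3: attacked by Qg3; g3: attacked by Kh3; e4: attacked by Nc5; g4: attacked by Qg3; e5: attacked by Qg3; f5: attacked by Bc8; g5: attacked by Qg3.
Legal moves for White: none.
In check with no legal moves → checkmate.

checkmate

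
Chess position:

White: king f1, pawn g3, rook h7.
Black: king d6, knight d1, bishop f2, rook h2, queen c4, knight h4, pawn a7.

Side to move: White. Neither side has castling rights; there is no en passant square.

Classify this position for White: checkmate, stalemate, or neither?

checkmate

White to move; white king on f1.
In check: yes, from the black queen on c4.
King squares — e1: attacked by Bf2; g1: attacked by Bf2; e2: attacked by Qc4; f2: attacked by Nd1; g2: attacked by Rh2.
Legal moves for White: none.
In check with no legal moves → checkmate.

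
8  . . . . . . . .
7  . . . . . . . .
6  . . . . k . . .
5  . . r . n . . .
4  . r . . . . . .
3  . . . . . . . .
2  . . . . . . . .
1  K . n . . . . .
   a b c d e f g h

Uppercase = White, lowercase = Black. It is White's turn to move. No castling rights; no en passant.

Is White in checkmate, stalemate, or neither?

White to move; white king on a1.
In check: no.
King squares — b1: attacked by Rb4; a2: attacked by Nc1; b2: attacked by Rb4.
Legal moves for White: none.
Not in check and no legal moves → stalemate.

stalemate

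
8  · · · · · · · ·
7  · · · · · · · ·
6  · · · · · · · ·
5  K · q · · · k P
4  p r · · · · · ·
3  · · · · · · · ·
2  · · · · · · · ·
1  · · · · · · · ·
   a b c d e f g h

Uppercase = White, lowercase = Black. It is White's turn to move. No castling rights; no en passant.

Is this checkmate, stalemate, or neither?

White to move; white king on a5.
In check: yes, from the black queen on c5.
King squares — a4: attacked by Rb4; b4: attacked by Qc5; b5: attacked by Rb4; a6: available; b6: attacked by Rb4.
Legal moves for White: Ka6.
White is in check but has 1 legal move → neither.

neither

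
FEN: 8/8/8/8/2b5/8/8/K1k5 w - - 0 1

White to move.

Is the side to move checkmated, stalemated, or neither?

White to move; white king on a1.
In check: no.
King squares — b1: attacked by Kc1; a2: attacked by Bc4; b2: attacked by Kc1.
Legal moves for White: none.
Not in check and no legal moves → stalemate.

stalemate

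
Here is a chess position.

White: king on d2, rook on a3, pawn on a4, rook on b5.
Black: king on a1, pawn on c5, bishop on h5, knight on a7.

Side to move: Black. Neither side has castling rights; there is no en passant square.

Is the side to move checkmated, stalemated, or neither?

checkmate

Black to move; black king on a1.
In check: yes, from the white rook on a3.
King squares — b1: attacked by Rb5; a2: attacked by Ra3; b2: attacked by Rb5.
Legal moves for Black: none.
In check with no legal moves → checkmate.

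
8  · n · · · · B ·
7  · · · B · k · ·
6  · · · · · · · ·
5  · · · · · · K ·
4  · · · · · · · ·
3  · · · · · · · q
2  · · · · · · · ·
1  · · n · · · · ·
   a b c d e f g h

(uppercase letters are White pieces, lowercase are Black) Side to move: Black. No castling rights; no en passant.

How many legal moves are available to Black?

4

Black to move; king on f7.
In check: yes, from the white bishop on g8.
Legal moves: Kxg8, Kf8, Kg7, Ke7.
Count: 4.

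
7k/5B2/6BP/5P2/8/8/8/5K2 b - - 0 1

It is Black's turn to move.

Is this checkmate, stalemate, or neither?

Black to move; black king on h8.
In check: no.
King squares — g7: attacked by Ph6; h7: attacked by Bg6; g8: attacked by Bf7.
Legal moves for Black: none.
Not in check and no legal moves → stalemate.

stalemate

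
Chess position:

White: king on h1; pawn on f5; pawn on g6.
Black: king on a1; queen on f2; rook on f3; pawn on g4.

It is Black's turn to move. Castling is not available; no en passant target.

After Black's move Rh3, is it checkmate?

After Rh3: white king on h1; in check: yes, from the black rook on h3.
King squares — g1: attacked by Qf2; g2: attacked by Qf2; h2: attacked by Qf2.
White has no legal moves → checkmate.

yes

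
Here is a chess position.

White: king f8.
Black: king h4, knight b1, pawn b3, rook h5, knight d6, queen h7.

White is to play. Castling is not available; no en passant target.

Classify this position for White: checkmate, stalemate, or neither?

stalemate

White to move; white king on f8.
In check: no.
King squares — e7: attacked by Qh7; f7: attacked by Nd6; g7: attacked by Qh7; e8: attacked by Nd6; g8: attacked by Qh7.
Legal moves for White: none.
Not in check and no legal moves → stalemate.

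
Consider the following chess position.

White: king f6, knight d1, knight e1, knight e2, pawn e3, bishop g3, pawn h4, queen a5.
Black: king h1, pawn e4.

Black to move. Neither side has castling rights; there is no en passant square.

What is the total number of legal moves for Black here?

0

Black to move; king on h1.
In check: no.
Legal moves: none.
Count: 0.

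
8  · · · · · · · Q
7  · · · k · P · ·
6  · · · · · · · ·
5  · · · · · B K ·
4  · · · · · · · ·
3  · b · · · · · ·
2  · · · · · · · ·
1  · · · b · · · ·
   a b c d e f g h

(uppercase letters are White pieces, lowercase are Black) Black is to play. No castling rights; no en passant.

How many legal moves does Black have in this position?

5

Black to move; king on d7.
In check: yes, from the white bishop on f5.
Legal moves: Ke7, Kc7, Kd6, Kc6, Be6.
Count: 5.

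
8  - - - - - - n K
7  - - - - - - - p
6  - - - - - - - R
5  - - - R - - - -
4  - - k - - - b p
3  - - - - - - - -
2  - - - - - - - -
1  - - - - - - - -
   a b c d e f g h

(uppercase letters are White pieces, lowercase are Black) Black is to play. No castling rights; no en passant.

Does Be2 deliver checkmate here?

no

After Be2: white king on h8; in check: no.
White is not in check, so this cannot be checkmate.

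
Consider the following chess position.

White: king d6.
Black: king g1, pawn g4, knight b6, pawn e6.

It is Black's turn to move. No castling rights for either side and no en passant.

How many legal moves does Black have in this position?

13

Black to move; king on g1.
In check: no.
Legal moves: Nc8+, Na8, Nd7, Nd5, Nc4+, Na4, Kh2, Kg2, Kf2, Kh1, Kf1, e5, g3.
Count: 13.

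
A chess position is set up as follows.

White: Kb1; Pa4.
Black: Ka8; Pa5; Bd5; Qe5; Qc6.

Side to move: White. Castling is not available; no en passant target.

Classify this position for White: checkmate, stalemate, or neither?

White to move; white king on b1.
In check: no.
King squares — a1: attacked by Qe5; c1: attacked by Qc6; a2: attacked by Bd5; b2: attacked by Qe5; c2: attacked by Qc6.
Legal moves for White: none.
Not in check and no legal moves → stalemate.

stalemate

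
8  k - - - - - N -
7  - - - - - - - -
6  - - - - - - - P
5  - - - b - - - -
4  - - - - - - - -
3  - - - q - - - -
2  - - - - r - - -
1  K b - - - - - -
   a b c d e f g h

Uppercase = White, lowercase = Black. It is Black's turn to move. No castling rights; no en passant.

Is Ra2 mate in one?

After Ra2: white king on a1; in check: yes, from the black rook on a2.
King squares — b1: attacked by Qd3; a2: attacked by Bb1; b2: attacked by Ra2.
White has no legal moves → checkmate.

yes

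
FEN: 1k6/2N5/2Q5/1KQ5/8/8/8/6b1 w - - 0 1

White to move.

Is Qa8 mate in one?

yes

After Qa8: black king on b8; in check: yes, from the white queen on a8.
King squares — a7: attacked by Qc5; b7: attacked by Qa8; c7: attacked by Qc5; a8: attacked by Nc7; c8: attacked by Qa8.
Black has no legal moves → checkmate.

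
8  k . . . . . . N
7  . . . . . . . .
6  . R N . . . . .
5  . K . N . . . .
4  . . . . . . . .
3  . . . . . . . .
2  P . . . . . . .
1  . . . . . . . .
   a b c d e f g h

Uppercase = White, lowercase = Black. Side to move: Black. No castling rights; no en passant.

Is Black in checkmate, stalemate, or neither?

stalemate

Black to move; black king on a8.
In check: no.
King squares — a7: attacked by Nc6; b7: attacked by Rb6; b8: attacked by Rb6.
Legal moves for Black: none.
Not in check and no legal moves → stalemate.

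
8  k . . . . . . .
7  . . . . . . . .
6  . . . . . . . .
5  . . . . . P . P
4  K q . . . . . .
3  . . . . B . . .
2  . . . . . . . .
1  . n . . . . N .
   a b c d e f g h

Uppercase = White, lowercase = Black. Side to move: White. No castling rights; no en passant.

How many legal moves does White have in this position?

White to move; king on a4.
In check: yes, from the black queen on b4.
Legal moves: Kxb4.
Count: 1.

1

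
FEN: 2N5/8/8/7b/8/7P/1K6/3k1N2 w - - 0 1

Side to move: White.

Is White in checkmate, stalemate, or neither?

White to move; white king on b2.
In check: no.
Legal moves for White: Ne7, Na7, Nd6, Nb6, Kc3, Kb3, Ka3, Ka2, Kb1, Ka1, Ng3, Ne3+, Nh2, Nd2, h4.
White has 15 legal moves and is not in check → neither.

neither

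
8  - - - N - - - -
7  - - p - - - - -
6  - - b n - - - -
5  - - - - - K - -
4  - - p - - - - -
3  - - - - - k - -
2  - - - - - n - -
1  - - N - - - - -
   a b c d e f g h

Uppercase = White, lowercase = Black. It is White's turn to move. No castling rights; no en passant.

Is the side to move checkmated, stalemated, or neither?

neither

White to move; white king on f5.
In check: yes, from the black knight on d6.
Legal moves for White: Kg6, Kf6, Ke6, Kg5, Ke5.
White is in check but has 5 legal moves → neither.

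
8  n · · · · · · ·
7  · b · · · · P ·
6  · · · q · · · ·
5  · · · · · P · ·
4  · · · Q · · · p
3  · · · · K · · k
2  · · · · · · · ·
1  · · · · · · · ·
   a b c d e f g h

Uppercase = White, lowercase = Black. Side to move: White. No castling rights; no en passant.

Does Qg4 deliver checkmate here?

After Qg4: black king on h3; in check: yes, from the white queen on g4.
Black has 2 legal replies: Kxg4, Kh2.
In check but a legal move exists → not checkmate.

no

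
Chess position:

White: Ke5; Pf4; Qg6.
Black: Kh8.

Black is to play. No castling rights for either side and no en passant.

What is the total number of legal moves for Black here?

0

Black to move; king on h8.
In check: no.
Legal moves: none.
Count: 0.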